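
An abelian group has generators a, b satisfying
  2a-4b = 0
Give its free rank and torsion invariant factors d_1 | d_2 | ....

rank_ℚ(R)=1; free=2−1=1
SNF(R) diag = [2] → torsion [2]

Answer: M ≅ ℤ^1 ⊕ ℤ/2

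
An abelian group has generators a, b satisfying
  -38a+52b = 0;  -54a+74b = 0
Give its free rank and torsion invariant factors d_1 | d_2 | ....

rank_ℚ(R)=2; free=2−2=0
SNF(R) diag = [2, 2] → torsion [2, 2]

Answer: M ≅ ℤ/2 ⊕ ℤ/2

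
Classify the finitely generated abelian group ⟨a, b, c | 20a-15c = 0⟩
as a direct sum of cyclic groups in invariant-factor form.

rank_ℚ(R)=1; free=3−1=2
SNF(R) diag = [5] → torsion [5]

Answer: M ≅ ℤ^2 ⊕ ℤ/5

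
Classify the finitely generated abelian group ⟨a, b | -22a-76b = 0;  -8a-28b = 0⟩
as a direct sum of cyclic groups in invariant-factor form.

rank_ℚ(R)=2; free=2−2=0
SNF(R) diag = [2, 4] → torsion [2, 4]

Answer: M ≅ ℤ/2 ⊕ ℤ/4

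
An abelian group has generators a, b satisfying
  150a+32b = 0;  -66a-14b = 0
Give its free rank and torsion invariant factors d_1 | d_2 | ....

Answer: M ≅ ℤ/2 ⊕ ℤ/6

Derivation:
rank_ℚ(R)=2; free=2−2=0
SNF(R) diag = [2, 6] → torsion [2, 6]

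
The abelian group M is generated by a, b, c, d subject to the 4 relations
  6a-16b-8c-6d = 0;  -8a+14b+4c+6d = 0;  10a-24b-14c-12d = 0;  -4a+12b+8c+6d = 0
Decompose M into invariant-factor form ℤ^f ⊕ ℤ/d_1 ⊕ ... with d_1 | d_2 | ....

Answer: M ≅ ℤ/2 ⊕ ℤ/2 ⊕ ℤ/2 ⊕ ℤ/6

Derivation:
rank_ℚ(R)=4; free=4−4=0
SNF(R) diag = [2, 2, 2, 6] → torsion [2, 2, 2, 6]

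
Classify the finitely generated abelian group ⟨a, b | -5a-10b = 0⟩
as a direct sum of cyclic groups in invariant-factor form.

Answer: M ≅ ℤ^1 ⊕ ℤ/5

Derivation:
rank_ℚ(R)=1; free=2−1=1
SNF(R) diag = [5] → torsion [5]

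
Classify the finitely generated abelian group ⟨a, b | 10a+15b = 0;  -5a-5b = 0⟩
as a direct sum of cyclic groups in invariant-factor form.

Answer: M ≅ ℤ/5 ⊕ ℤ/5

Derivation:
rank_ℚ(R)=2; free=2−2=0
SNF(R) diag = [5, 5] → torsion [5, 5]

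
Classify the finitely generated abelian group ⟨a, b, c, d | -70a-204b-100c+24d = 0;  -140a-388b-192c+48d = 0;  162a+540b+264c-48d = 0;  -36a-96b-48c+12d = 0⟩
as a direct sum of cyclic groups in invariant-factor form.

Answer: M ≅ ℤ/2 ⊕ ℤ/4 ⊕ ℤ/12 ⊕ ℤ/12

Derivation:
rank_ℚ(R)=4; free=4−4=0
SNF(R) diag = [2, 4, 12, 12] → torsion [2, 4, 12, 12]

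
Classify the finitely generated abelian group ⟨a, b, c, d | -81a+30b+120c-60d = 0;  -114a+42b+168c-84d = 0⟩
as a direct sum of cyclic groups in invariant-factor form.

rank_ℚ(R)=2; free=4−2=2
SNF(R) diag = [3, 6] → torsion [3, 6]

Answer: M ≅ ℤ^2 ⊕ ℤ/3 ⊕ ℤ/6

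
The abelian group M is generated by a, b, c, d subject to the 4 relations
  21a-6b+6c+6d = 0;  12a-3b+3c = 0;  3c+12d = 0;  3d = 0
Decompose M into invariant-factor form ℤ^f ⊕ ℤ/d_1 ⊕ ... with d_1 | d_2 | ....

Answer: M ≅ ℤ/3 ⊕ ℤ/3 ⊕ ℤ/3 ⊕ ℤ/3

Derivation:
rank_ℚ(R)=4; free=4−4=0
SNF(R) diag = [3, 3, 3, 3] → torsion [3, 3, 3, 3]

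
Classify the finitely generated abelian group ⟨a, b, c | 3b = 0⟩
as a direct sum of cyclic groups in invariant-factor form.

Answer: M ≅ ℤ^2 ⊕ ℤ/3

Derivation:
rank_ℚ(R)=1; free=3−1=2
SNF(R) diag = [3] → torsion [3]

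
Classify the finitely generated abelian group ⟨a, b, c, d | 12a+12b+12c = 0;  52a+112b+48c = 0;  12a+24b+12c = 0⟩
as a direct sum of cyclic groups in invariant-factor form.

rank_ℚ(R)=3; free=4−3=1
SNF(R) diag = [4, 12, 12] → torsion [4, 12, 12]

Answer: M ≅ ℤ^1 ⊕ ℤ/4 ⊕ ℤ/12 ⊕ ℤ/12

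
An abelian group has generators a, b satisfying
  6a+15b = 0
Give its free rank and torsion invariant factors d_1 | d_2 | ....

rank_ℚ(R)=1; free=2−1=1
SNF(R) diag = [3] → torsion [3]

Answer: M ≅ ℤ^1 ⊕ ℤ/3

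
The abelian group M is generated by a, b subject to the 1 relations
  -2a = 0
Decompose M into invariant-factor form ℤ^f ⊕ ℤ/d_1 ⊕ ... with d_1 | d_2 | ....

Answer: M ≅ ℤ^1 ⊕ ℤ/2

Derivation:
rank_ℚ(R)=1; free=2−1=1
SNF(R) diag = [2] → torsion [2]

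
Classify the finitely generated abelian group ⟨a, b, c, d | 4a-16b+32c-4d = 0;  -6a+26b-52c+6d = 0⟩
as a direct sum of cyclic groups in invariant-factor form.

Answer: M ≅ ℤ^2 ⊕ ℤ/2 ⊕ ℤ/4

Derivation:
rank_ℚ(R)=2; free=4−2=2
SNF(R) diag = [2, 4] → torsion [2, 4]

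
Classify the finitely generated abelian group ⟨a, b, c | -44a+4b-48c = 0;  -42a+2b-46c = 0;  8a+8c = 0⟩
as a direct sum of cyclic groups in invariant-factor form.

rank_ℚ(R)=3; free=3−3=0
SNF(R) diag = [2, 4, 8] → torsion [2, 4, 8]

Answer: M ≅ ℤ/2 ⊕ ℤ/4 ⊕ ℤ/8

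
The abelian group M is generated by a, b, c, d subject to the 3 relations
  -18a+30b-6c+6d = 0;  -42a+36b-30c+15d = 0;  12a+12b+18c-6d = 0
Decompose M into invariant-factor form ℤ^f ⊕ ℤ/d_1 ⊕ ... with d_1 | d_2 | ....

Answer: M ≅ ℤ^1 ⊕ ℤ/3 ⊕ ℤ/6 ⊕ ℤ/18

Derivation:
rank_ℚ(R)=3; free=4−3=1
SNF(R) diag = [3, 6, 18] → torsion [3, 6, 18]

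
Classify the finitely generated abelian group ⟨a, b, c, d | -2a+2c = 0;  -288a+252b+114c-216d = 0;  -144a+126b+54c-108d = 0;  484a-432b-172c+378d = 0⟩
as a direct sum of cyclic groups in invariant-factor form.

Answer: M ≅ ℤ/2 ⊕ ℤ/6 ⊕ ℤ/18 ⊕ ℤ/54

Derivation:
rank_ℚ(R)=4; free=4−4=0
SNF(R) diag = [2, 6, 18, 54] → torsion [2, 6, 18, 54]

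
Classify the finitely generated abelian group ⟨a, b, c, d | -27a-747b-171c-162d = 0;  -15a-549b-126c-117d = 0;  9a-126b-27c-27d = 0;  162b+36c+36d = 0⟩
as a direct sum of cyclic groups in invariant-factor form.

rank_ℚ(R)=4; free=4−4=0
SNF(R) diag = [3, 9, 9, 18] → torsion [3, 9, 9, 18]

Answer: M ≅ ℤ/3 ⊕ ℤ/9 ⊕ ℤ/9 ⊕ ℤ/18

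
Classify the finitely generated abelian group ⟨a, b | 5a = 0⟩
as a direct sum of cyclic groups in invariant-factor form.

rank_ℚ(R)=1; free=2−1=1
SNF(R) diag = [5] → torsion [5]

Answer: M ≅ ℤ^1 ⊕ ℤ/5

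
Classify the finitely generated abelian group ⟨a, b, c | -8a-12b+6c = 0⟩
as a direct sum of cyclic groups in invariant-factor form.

rank_ℚ(R)=1; free=3−1=2
SNF(R) diag = [2] → torsion [2]

Answer: M ≅ ℤ^2 ⊕ ℤ/2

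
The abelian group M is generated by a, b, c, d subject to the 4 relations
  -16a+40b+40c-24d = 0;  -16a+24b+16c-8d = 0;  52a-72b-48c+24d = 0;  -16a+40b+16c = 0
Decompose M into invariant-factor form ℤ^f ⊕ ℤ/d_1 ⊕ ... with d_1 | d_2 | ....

rank_ℚ(R)=4; free=4−4=0
SNF(R) diag = [4, 8, 8, 24] → torsion [4, 8, 8, 24]

Answer: M ≅ ℤ/4 ⊕ ℤ/8 ⊕ ℤ/8 ⊕ ℤ/24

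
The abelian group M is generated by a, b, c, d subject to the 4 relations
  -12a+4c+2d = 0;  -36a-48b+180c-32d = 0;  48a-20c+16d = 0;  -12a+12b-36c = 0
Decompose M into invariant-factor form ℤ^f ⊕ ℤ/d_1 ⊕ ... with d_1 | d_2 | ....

Answer: M ≅ ℤ/2 ⊕ ℤ/4 ⊕ ℤ/12 ⊕ ℤ/12

Derivation:
rank_ℚ(R)=4; free=4−4=0
SNF(R) diag = [2, 4, 12, 12] → torsion [2, 4, 12, 12]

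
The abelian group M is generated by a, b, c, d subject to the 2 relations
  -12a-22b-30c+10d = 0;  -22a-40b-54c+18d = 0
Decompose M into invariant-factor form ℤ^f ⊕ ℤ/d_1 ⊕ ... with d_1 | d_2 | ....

rank_ℚ(R)=2; free=4−2=2
SNF(R) diag = [2, 2] → torsion [2, 2]

Answer: M ≅ ℤ^2 ⊕ ℤ/2 ⊕ ℤ/2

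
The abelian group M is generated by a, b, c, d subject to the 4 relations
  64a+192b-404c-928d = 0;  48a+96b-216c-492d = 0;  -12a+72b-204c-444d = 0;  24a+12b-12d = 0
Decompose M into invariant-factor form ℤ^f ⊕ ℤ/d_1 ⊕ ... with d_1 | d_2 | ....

rank_ℚ(R)=4; free=4−4=0
SNF(R) diag = [4, 12, 12, 36] → torsion [4, 12, 12, 36]

Answer: M ≅ ℤ/4 ⊕ ℤ/12 ⊕ ℤ/12 ⊕ ℤ/36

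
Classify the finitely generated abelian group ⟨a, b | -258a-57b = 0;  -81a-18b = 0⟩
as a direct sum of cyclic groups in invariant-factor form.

Answer: M ≅ ℤ/3 ⊕ ℤ/9

Derivation:
rank_ℚ(R)=2; free=2−2=0
SNF(R) diag = [3, 9] → torsion [3, 9]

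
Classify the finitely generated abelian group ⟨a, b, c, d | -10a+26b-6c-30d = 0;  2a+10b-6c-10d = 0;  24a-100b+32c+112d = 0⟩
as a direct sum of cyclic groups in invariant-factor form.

Answer: M ≅ ℤ^1 ⊕ ℤ/2 ⊕ ℤ/4 ⊕ ℤ/4

Derivation:
rank_ℚ(R)=3; free=4−3=1
SNF(R) diag = [2, 4, 4] → torsion [2, 4, 4]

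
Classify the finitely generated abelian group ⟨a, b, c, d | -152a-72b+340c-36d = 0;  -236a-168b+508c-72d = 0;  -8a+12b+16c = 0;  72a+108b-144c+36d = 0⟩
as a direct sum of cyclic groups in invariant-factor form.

Answer: M ≅ ℤ/4 ⊕ ℤ/12 ⊕ ℤ/36 ⊕ ℤ/36

Derivation:
rank_ℚ(R)=4; free=4−4=0
SNF(R) diag = [4, 12, 36, 36] → torsion [4, 12, 36, 36]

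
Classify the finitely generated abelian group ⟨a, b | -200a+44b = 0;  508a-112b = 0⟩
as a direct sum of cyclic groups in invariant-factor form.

rank_ℚ(R)=2; free=2−2=0
SNF(R) diag = [4, 12] → torsion [4, 12]

Answer: M ≅ ℤ/4 ⊕ ℤ/12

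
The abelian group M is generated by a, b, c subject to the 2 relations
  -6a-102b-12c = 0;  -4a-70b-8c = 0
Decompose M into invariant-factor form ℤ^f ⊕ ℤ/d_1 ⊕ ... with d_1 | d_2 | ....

Answer: M ≅ ℤ^1 ⊕ ℤ/2 ⊕ ℤ/6

Derivation:
rank_ℚ(R)=2; free=3−2=1
SNF(R) diag = [2, 6] → torsion [2, 6]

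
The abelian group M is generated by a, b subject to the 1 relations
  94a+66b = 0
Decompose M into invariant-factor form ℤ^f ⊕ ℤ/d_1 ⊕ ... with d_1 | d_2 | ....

rank_ℚ(R)=1; free=2−1=1
SNF(R) diag = [2] → torsion [2]

Answer: M ≅ ℤ^1 ⊕ ℤ/2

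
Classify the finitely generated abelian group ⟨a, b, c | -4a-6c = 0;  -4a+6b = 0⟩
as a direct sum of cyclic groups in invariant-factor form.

rank_ℚ(R)=2; free=3−2=1
SNF(R) diag = [2, 6] → torsion [2, 6]

Answer: M ≅ ℤ^1 ⊕ ℤ/2 ⊕ ℤ/6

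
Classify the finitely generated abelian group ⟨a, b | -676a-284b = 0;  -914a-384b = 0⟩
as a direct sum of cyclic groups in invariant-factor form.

Answer: M ≅ ℤ/2 ⊕ ℤ/4

Derivation:
rank_ℚ(R)=2; free=2−2=0
SNF(R) diag = [2, 4] → torsion [2, 4]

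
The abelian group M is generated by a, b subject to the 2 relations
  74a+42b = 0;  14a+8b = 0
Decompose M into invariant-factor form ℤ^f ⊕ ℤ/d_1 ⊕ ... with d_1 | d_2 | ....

Answer: M ≅ ℤ/2 ⊕ ℤ/2

Derivation:
rank_ℚ(R)=2; free=2−2=0
SNF(R) diag = [2, 2] → torsion [2, 2]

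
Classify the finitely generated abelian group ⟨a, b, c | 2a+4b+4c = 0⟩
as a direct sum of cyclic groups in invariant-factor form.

Answer: M ≅ ℤ^2 ⊕ ℤ/2

Derivation:
rank_ℚ(R)=1; free=3−1=2
SNF(R) diag = [2] → torsion [2]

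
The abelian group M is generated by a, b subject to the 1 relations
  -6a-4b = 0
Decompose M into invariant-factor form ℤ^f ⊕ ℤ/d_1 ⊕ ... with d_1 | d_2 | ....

Answer: M ≅ ℤ^1 ⊕ ℤ/2

Derivation:
rank_ℚ(R)=1; free=2−1=1
SNF(R) diag = [2] → torsion [2]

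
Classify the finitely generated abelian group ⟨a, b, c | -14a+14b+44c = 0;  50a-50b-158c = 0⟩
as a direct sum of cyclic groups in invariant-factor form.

Answer: M ≅ ℤ^1 ⊕ ℤ/2 ⊕ ℤ/6

Derivation:
rank_ℚ(R)=2; free=3−2=1
SNF(R) diag = [2, 6] → torsion [2, 6]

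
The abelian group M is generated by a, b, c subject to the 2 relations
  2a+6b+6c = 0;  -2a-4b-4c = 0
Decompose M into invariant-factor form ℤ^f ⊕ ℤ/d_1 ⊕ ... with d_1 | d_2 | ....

rank_ℚ(R)=2; free=3−2=1
SNF(R) diag = [2, 2] → torsion [2, 2]

Answer: M ≅ ℤ^1 ⊕ ℤ/2 ⊕ ℤ/2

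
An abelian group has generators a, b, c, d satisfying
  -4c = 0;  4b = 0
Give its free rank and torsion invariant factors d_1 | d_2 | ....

Answer: M ≅ ℤ^2 ⊕ ℤ/4 ⊕ ℤ/4

Derivation:
rank_ℚ(R)=2; free=4−2=2
SNF(R) diag = [4, 4] → torsion [4, 4]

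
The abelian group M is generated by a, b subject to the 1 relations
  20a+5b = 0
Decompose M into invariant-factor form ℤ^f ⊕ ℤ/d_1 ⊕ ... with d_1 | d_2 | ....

Answer: M ≅ ℤ^1 ⊕ ℤ/5

Derivation:
rank_ℚ(R)=1; free=2−1=1
SNF(R) diag = [5] → torsion [5]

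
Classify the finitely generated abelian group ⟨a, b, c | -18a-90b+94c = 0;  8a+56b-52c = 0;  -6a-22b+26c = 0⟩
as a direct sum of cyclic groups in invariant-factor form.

Answer: M ≅ ℤ/2 ⊕ ℤ/4 ⊕ ℤ/8

Derivation:
rank_ℚ(R)=3; free=3−3=0
SNF(R) diag = [2, 4, 8] → torsion [2, 4, 8]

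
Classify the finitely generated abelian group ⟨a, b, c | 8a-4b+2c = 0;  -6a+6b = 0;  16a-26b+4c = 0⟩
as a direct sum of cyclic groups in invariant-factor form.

rank_ℚ(R)=3; free=3−3=0
SNF(R) diag = [2, 6, 18] → torsion [2, 6, 18]

Answer: M ≅ ℤ/2 ⊕ ℤ/6 ⊕ ℤ/18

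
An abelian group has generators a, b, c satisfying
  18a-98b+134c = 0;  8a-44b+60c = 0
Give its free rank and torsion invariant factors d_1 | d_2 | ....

Answer: M ≅ ℤ^1 ⊕ ℤ/2 ⊕ ℤ/4

Derivation:
rank_ℚ(R)=2; free=3−2=1
SNF(R) diag = [2, 4] → torsion [2, 4]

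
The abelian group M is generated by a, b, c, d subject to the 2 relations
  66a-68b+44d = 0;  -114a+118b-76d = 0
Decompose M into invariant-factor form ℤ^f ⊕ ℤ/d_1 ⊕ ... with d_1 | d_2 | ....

rank_ℚ(R)=2; free=4−2=2
SNF(R) diag = [2, 6] → torsion [2, 6]

Answer: M ≅ ℤ^2 ⊕ ℤ/2 ⊕ ℤ/6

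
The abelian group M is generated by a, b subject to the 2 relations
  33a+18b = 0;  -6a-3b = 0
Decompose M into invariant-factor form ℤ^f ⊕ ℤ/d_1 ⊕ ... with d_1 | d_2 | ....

Answer: M ≅ ℤ/3 ⊕ ℤ/3

Derivation:
rank_ℚ(R)=2; free=2−2=0
SNF(R) diag = [3, 3] → torsion [3, 3]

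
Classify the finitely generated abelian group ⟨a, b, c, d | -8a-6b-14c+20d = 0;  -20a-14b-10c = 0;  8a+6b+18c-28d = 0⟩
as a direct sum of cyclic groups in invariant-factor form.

Answer: M ≅ ℤ^1 ⊕ ℤ/2 ⊕ ℤ/4 ⊕ ℤ/4

Derivation:
rank_ℚ(R)=3; free=4−3=1
SNF(R) diag = [2, 4, 4] → torsion [2, 4, 4]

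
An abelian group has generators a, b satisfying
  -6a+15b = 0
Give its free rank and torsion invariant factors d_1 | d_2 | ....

rank_ℚ(R)=1; free=2−1=1
SNF(R) diag = [3] → torsion [3]

Answer: M ≅ ℤ^1 ⊕ ℤ/3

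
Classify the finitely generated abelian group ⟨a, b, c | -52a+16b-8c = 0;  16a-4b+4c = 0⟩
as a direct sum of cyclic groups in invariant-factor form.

Answer: M ≅ ℤ^1 ⊕ ℤ/4 ⊕ ℤ/4

Derivation:
rank_ℚ(R)=2; free=3−2=1
SNF(R) diag = [4, 4] → torsion [4, 4]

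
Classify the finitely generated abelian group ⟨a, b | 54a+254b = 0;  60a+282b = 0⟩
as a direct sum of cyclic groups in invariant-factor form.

rank_ℚ(R)=2; free=2−2=0
SNF(R) diag = [2, 6] → torsion [2, 6]

Answer: M ≅ ℤ/2 ⊕ ℤ/6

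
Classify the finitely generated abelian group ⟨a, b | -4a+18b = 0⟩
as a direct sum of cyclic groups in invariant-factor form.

rank_ℚ(R)=1; free=2−1=1
SNF(R) diag = [2] → torsion [2]

Answer: M ≅ ℤ^1 ⊕ ℤ/2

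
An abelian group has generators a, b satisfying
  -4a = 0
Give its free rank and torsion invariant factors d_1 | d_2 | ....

Answer: M ≅ ℤ^1 ⊕ ℤ/4

Derivation:
rank_ℚ(R)=1; free=2−1=1
SNF(R) diag = [4] → torsion [4]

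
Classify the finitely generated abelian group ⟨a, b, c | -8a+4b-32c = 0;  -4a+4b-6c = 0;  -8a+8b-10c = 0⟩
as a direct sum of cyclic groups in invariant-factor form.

Answer: M ≅ ℤ/2 ⊕ ℤ/4 ⊕ ℤ/4

Derivation:
rank_ℚ(R)=3; free=3−3=0
SNF(R) diag = [2, 4, 4] → torsion [2, 4, 4]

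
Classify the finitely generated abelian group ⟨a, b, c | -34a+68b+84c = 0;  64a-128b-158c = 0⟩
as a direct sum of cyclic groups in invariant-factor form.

Answer: M ≅ ℤ^1 ⊕ ℤ/2 ⊕ ℤ/2

Derivation:
rank_ℚ(R)=2; free=3−2=1
SNF(R) diag = [2, 2] → torsion [2, 2]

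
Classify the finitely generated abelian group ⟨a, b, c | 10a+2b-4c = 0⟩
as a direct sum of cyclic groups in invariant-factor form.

Answer: M ≅ ℤ^2 ⊕ ℤ/2

Derivation:
rank_ℚ(R)=1; free=3−1=2
SNF(R) diag = [2] → torsion [2]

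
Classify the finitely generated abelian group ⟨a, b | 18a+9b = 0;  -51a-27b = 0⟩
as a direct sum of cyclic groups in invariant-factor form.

Answer: M ≅ ℤ/3 ⊕ ℤ/9

Derivation:
rank_ℚ(R)=2; free=2−2=0
SNF(R) diag = [3, 9] → torsion [3, 9]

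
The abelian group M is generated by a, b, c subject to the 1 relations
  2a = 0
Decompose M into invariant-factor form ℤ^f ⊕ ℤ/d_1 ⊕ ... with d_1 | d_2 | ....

rank_ℚ(R)=1; free=3−1=2
SNF(R) diag = [2] → torsion [2]

Answer: M ≅ ℤ^2 ⊕ ℤ/2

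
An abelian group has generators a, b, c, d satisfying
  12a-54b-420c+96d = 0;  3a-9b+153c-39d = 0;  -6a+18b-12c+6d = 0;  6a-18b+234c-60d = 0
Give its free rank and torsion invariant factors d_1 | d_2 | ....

Answer: M ≅ ℤ/3 ⊕ ℤ/6 ⊕ ℤ/18 ⊕ ℤ/18

Derivation:
rank_ℚ(R)=4; free=4−4=0
SNF(R) diag = [3, 6, 18, 18] → torsion [3, 6, 18, 18]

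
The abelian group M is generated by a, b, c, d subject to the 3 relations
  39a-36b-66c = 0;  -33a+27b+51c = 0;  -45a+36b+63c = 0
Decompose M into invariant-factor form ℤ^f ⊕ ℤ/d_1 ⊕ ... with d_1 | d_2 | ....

rank_ℚ(R)=3; free=4−3=1
SNF(R) diag = [3, 9, 27] → torsion [3, 9, 27]

Answer: M ≅ ℤ^1 ⊕ ℤ/3 ⊕ ℤ/9 ⊕ ℤ/27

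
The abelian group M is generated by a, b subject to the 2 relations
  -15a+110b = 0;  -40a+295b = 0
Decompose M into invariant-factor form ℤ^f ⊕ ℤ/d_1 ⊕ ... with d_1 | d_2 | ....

Answer: M ≅ ℤ/5 ⊕ ℤ/5

Derivation:
rank_ℚ(R)=2; free=2−2=0
SNF(R) diag = [5, 5] → torsion [5, 5]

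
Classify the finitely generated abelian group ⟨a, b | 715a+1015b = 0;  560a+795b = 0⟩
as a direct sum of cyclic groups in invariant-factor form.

rank_ℚ(R)=2; free=2−2=0
SNF(R) diag = [5, 5] → torsion [5, 5]

Answer: M ≅ ℤ/5 ⊕ ℤ/5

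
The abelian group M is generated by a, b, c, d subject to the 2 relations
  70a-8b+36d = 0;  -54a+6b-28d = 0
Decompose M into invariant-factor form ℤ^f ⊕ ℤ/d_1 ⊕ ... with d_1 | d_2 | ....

Answer: M ≅ ℤ^2 ⊕ ℤ/2 ⊕ ℤ/2

Derivation:
rank_ℚ(R)=2; free=4−2=2
SNF(R) diag = [2, 2] → torsion [2, 2]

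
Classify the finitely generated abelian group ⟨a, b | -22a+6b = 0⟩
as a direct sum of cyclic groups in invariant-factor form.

rank_ℚ(R)=1; free=2−1=1
SNF(R) diag = [2] → torsion [2]

Answer: M ≅ ℤ^1 ⊕ ℤ/2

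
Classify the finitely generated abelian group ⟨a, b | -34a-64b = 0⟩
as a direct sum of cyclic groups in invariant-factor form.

rank_ℚ(R)=1; free=2−1=1
SNF(R) diag = [2] → torsion [2]

Answer: M ≅ ℤ^1 ⊕ ℤ/2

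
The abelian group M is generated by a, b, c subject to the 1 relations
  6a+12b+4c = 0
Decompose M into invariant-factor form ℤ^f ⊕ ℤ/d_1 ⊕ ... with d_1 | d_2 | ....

rank_ℚ(R)=1; free=3−1=2
SNF(R) diag = [2] → torsion [2]

Answer: M ≅ ℤ^2 ⊕ ℤ/2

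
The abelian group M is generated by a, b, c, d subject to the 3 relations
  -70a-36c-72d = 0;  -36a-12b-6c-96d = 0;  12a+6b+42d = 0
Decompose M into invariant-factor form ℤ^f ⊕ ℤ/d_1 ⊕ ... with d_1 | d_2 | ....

rank_ℚ(R)=3; free=4−3=1
SNF(R) diag = [2, 6, 6] → torsion [2, 6, 6]

Answer: M ≅ ℤ^1 ⊕ ℤ/2 ⊕ ℤ/6 ⊕ ℤ/6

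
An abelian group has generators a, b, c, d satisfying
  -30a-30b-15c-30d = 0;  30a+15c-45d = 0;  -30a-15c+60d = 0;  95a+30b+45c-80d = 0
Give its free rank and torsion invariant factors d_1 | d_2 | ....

rank_ℚ(R)=4; free=4−4=0
SNF(R) diag = [5, 15, 15, 30] → torsion [5, 15, 15, 30]

Answer: M ≅ ℤ/5 ⊕ ℤ/15 ⊕ ℤ/15 ⊕ ℤ/30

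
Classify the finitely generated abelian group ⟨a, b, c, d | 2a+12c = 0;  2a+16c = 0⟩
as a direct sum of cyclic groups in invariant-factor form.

Answer: M ≅ ℤ^2 ⊕ ℤ/2 ⊕ ℤ/4

Derivation:
rank_ℚ(R)=2; free=4−2=2
SNF(R) diag = [2, 4] → torsion [2, 4]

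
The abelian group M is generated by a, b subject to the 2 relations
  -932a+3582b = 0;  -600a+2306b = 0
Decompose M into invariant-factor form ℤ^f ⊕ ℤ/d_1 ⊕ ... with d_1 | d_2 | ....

Answer: M ≅ ℤ/2 ⊕ ℤ/4

Derivation:
rank_ℚ(R)=2; free=2−2=0
SNF(R) diag = [2, 4] → torsion [2, 4]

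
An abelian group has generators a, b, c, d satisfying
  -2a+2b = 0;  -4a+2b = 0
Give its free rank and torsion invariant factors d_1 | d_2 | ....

rank_ℚ(R)=2; free=4−2=2
SNF(R) diag = [2, 2] → torsion [2, 2]

Answer: M ≅ ℤ^2 ⊕ ℤ/2 ⊕ ℤ/2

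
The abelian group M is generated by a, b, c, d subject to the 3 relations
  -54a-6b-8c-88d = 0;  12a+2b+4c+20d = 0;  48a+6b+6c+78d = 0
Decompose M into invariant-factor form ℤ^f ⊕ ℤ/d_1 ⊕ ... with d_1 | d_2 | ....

Answer: M ≅ ℤ^1 ⊕ ℤ/2 ⊕ ℤ/2 ⊕ ℤ/6

Derivation:
rank_ℚ(R)=3; free=4−3=1
SNF(R) diag = [2, 2, 6] → torsion [2, 2, 6]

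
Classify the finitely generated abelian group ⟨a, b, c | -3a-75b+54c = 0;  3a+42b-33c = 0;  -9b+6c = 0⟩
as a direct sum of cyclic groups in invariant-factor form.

rank_ℚ(R)=3; free=3−3=0
SNF(R) diag = [3, 3, 3] → torsion [3, 3, 3]

Answer: M ≅ ℤ/3 ⊕ ℤ/3 ⊕ ℤ/3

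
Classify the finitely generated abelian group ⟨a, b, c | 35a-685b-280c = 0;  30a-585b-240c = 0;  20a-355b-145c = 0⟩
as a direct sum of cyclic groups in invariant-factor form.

rank_ℚ(R)=3; free=3−3=0
SNF(R) diag = [5, 15, 15] → torsion [5, 15, 15]

Answer: M ≅ ℤ/5 ⊕ ℤ/15 ⊕ ℤ/15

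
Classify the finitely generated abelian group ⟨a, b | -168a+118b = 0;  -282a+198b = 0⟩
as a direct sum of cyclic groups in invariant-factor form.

Answer: M ≅ ℤ/2 ⊕ ℤ/6

Derivation:
rank_ℚ(R)=2; free=2−2=0
SNF(R) diag = [2, 6] → torsion [2, 6]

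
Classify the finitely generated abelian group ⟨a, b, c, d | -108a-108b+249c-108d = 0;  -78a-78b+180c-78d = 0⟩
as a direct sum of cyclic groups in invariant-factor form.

rank_ℚ(R)=2; free=4−2=2
SNF(R) diag = [3, 6] → torsion [3, 6]

Answer: M ≅ ℤ^2 ⊕ ℤ/3 ⊕ ℤ/6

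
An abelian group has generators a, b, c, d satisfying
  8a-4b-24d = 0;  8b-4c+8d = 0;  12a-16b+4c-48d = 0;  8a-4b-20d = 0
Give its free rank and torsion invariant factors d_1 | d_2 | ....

Answer: M ≅ ℤ/4 ⊕ ℤ/4 ⊕ ℤ/4 ⊕ ℤ/4

Derivation:
rank_ℚ(R)=4; free=4−4=0
SNF(R) diag = [4, 4, 4, 4] → torsion [4, 4, 4, 4]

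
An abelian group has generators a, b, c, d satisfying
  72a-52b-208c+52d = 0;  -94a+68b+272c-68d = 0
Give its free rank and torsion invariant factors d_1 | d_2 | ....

rank_ℚ(R)=2; free=4−2=2
SNF(R) diag = [2, 4] → torsion [2, 4]

Answer: M ≅ ℤ^2 ⊕ ℤ/2 ⊕ ℤ/4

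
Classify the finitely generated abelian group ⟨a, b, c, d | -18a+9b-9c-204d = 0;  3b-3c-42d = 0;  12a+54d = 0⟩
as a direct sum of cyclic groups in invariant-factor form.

Answer: M ≅ ℤ^1 ⊕ ℤ/3 ⊕ ℤ/6 ⊕ ℤ/6

Derivation:
rank_ℚ(R)=3; free=4−3=1
SNF(R) diag = [3, 6, 6] → torsion [3, 6, 6]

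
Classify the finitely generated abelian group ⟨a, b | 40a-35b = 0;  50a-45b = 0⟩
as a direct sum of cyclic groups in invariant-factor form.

rank_ℚ(R)=2; free=2−2=0
SNF(R) diag = [5, 10] → torsion [5, 10]

Answer: M ≅ ℤ/5 ⊕ ℤ/10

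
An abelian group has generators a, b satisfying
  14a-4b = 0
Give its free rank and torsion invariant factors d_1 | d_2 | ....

rank_ℚ(R)=1; free=2−1=1
SNF(R) diag = [2] → torsion [2]

Answer: M ≅ ℤ^1 ⊕ ℤ/2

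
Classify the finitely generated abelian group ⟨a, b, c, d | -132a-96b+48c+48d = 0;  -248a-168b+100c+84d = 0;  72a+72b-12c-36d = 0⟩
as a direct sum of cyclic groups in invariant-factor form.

Answer: M ≅ ℤ^1 ⊕ ℤ/4 ⊕ ℤ/12 ⊕ ℤ/24

Derivation:
rank_ℚ(R)=3; free=4−3=1
SNF(R) diag = [4, 12, 24] → torsion [4, 12, 24]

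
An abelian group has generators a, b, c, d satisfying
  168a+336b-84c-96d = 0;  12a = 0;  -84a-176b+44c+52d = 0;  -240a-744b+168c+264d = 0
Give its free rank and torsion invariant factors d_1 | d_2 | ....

rank_ℚ(R)=4; free=4−4=0
SNF(R) diag = [4, 12, 36, 72] → torsion [4, 12, 36, 72]

Answer: M ≅ ℤ/4 ⊕ ℤ/12 ⊕ ℤ/36 ⊕ ℤ/72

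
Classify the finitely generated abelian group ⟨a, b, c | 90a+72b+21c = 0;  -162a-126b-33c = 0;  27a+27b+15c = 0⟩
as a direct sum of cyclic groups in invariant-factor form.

Answer: M ≅ ℤ/3 ⊕ ℤ/9 ⊕ ℤ/18

Derivation:
rank_ℚ(R)=3; free=3−3=0
SNF(R) diag = [3, 9, 18] → torsion [3, 9, 18]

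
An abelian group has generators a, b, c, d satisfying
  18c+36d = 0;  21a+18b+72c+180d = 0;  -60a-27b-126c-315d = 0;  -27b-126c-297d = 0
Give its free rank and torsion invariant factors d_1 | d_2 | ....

rank_ℚ(R)=4; free=4−4=0
SNF(R) diag = [3, 9, 18, 18] → torsion [3, 9, 18, 18]

Answer: M ≅ ℤ/3 ⊕ ℤ/9 ⊕ ℤ/18 ⊕ ℤ/18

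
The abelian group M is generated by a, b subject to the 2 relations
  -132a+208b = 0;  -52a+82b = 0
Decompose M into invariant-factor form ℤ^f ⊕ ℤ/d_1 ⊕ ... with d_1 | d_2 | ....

rank_ℚ(R)=2; free=2−2=0
SNF(R) diag = [2, 4] → torsion [2, 4]

Answer: M ≅ ℤ/2 ⊕ ℤ/4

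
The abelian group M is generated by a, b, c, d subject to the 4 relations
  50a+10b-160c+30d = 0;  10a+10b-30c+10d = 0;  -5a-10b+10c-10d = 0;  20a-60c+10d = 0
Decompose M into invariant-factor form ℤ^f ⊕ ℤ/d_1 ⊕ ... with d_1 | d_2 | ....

Answer: M ≅ ℤ/5 ⊕ ℤ/10 ⊕ ℤ/10 ⊕ ℤ/10

Derivation:
rank_ℚ(R)=4; free=4−4=0
SNF(R) diag = [5, 10, 10, 10] → torsion [5, 10, 10, 10]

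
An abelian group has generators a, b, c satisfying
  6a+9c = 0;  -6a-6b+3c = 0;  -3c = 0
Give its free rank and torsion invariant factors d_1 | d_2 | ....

Answer: M ≅ ℤ/3 ⊕ ℤ/6 ⊕ ℤ/6

Derivation:
rank_ℚ(R)=3; free=3−3=0
SNF(R) diag = [3, 6, 6] → torsion [3, 6, 6]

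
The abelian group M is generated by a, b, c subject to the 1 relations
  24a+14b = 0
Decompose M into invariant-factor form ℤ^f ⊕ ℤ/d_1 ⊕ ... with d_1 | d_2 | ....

Answer: M ≅ ℤ^2 ⊕ ℤ/2

Derivation:
rank_ℚ(R)=1; free=3−1=2
SNF(R) diag = [2] → torsion [2]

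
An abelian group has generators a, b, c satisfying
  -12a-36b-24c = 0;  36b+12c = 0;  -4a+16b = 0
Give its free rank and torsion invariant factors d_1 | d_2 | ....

Answer: M ≅ ℤ/4 ⊕ ℤ/12 ⊕ ℤ/12

Derivation:
rank_ℚ(R)=3; free=3−3=0
SNF(R) diag = [4, 12, 12] → torsion [4, 12, 12]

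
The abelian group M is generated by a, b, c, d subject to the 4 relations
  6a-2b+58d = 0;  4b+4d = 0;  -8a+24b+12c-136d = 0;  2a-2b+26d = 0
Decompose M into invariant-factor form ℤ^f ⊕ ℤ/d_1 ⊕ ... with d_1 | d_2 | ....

Answer: M ≅ ℤ/2 ⊕ ℤ/4 ⊕ ℤ/12 ⊕ ℤ/24

Derivation:
rank_ℚ(R)=4; free=4−4=0
SNF(R) diag = [2, 4, 12, 24] → torsion [2, 4, 12, 24]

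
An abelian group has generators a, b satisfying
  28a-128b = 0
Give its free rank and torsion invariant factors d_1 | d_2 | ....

Answer: M ≅ ℤ^1 ⊕ ℤ/4

Derivation:
rank_ℚ(R)=1; free=2−1=1
SNF(R) diag = [4] → torsion [4]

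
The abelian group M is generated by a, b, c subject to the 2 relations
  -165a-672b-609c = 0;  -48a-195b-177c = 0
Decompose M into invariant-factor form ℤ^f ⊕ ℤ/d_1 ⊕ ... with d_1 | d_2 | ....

Answer: M ≅ ℤ^1 ⊕ ℤ/3 ⊕ ℤ/9

Derivation:
rank_ℚ(R)=2; free=3−2=1
SNF(R) diag = [3, 9] → torsion [3, 9]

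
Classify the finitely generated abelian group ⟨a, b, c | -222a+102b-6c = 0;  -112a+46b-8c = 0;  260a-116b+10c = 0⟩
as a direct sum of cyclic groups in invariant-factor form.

rank_ℚ(R)=3; free=3−3=0
SNF(R) diag = [2, 6, 18] → torsion [2, 6, 18]

Answer: M ≅ ℤ/2 ⊕ ℤ/6 ⊕ ℤ/18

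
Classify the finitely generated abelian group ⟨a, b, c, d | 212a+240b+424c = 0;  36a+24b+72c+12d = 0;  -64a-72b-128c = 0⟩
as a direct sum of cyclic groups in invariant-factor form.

Answer: M ≅ ℤ^1 ⊕ ℤ/4 ⊕ ℤ/12 ⊕ ℤ/24

Derivation:
rank_ℚ(R)=3; free=4−3=1
SNF(R) diag = [4, 12, 24] → torsion [4, 12, 24]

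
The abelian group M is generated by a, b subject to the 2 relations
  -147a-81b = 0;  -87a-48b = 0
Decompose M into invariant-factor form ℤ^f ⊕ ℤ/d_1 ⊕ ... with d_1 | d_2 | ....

rank_ℚ(R)=2; free=2−2=0
SNF(R) diag = [3, 3] → torsion [3, 3]

Answer: M ≅ ℤ/3 ⊕ ℤ/3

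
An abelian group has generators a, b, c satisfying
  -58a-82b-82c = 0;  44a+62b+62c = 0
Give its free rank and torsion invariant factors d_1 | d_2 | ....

Answer: M ≅ ℤ^1 ⊕ ℤ/2 ⊕ ℤ/6

Derivation:
rank_ℚ(R)=2; free=3−2=1
SNF(R) diag = [2, 6] → torsion [2, 6]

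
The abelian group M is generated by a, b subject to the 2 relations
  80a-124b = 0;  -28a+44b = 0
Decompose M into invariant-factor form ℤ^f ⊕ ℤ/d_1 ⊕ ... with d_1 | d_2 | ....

Answer: M ≅ ℤ/4 ⊕ ℤ/12

Derivation:
rank_ℚ(R)=2; free=2−2=0
SNF(R) diag = [4, 12] → torsion [4, 12]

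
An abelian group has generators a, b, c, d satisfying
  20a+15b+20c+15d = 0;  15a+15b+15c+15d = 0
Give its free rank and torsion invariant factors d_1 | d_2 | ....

Answer: M ≅ ℤ^2 ⊕ ℤ/5 ⊕ ℤ/15

Derivation:
rank_ℚ(R)=2; free=4−2=2
SNF(R) diag = [5, 15] → torsion [5, 15]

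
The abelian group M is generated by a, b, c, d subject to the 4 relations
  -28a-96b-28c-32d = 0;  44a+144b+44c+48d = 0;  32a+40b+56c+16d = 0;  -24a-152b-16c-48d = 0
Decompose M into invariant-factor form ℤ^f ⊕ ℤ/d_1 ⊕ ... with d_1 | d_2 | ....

Answer: M ≅ ℤ/4 ⊕ ℤ/8 ⊕ ℤ/16 ⊕ ℤ/16

Derivation:
rank_ℚ(R)=4; free=4−4=0
SNF(R) diag = [4, 8, 16, 16] → torsion [4, 8, 16, 16]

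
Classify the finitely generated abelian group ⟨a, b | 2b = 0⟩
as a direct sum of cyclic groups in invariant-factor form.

rank_ℚ(R)=1; free=2−1=1
SNF(R) diag = [2] → torsion [2]

Answer: M ≅ ℤ^1 ⊕ ℤ/2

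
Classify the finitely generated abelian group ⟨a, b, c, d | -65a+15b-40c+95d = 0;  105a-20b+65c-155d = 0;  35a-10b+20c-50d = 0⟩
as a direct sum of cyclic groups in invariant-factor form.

rank_ℚ(R)=3; free=4−3=1
SNF(R) diag = [5, 5, 5] → torsion [5, 5, 5]

Answer: M ≅ ℤ^1 ⊕ ℤ/5 ⊕ ℤ/5 ⊕ ℤ/5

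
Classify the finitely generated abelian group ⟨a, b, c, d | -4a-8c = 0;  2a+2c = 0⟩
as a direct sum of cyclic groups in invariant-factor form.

Answer: M ≅ ℤ^2 ⊕ ℤ/2 ⊕ ℤ/4

Derivation:
rank_ℚ(R)=2; free=4−2=2
SNF(R) diag = [2, 4] → torsion [2, 4]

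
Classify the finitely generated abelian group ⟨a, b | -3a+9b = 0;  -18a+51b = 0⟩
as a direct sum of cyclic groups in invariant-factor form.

Answer: M ≅ ℤ/3 ⊕ ℤ/3

Derivation:
rank_ℚ(R)=2; free=2−2=0
SNF(R) diag = [3, 3] → torsion [3, 3]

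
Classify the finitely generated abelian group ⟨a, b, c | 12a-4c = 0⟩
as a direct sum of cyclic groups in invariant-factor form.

rank_ℚ(R)=1; free=3−1=2
SNF(R) diag = [4] → torsion [4]

Answer: M ≅ ℤ^2 ⊕ ℤ/4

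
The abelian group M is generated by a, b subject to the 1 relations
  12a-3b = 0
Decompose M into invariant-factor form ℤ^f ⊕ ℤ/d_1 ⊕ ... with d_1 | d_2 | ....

rank_ℚ(R)=1; free=2−1=1
SNF(R) diag = [3] → torsion [3]

Answer: M ≅ ℤ^1 ⊕ ℤ/3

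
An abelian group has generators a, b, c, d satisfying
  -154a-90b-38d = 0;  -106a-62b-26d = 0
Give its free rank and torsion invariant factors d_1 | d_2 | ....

rank_ℚ(R)=2; free=4−2=2
SNF(R) diag = [2, 4] → torsion [2, 4]

Answer: M ≅ ℤ^2 ⊕ ℤ/2 ⊕ ℤ/4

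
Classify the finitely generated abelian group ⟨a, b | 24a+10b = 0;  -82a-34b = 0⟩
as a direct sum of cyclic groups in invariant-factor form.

rank_ℚ(R)=2; free=2−2=0
SNF(R) diag = [2, 2] → torsion [2, 2]

Answer: M ≅ ℤ/2 ⊕ ℤ/2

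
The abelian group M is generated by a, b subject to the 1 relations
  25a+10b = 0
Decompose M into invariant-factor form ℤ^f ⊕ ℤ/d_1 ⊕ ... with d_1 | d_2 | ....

Answer: M ≅ ℤ^1 ⊕ ℤ/5

Derivation:
rank_ℚ(R)=1; free=2−1=1
SNF(R) diag = [5] → torsion [5]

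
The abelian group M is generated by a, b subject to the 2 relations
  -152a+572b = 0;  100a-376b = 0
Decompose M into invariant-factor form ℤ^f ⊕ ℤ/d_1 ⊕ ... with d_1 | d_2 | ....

rank_ℚ(R)=2; free=2−2=0
SNF(R) diag = [4, 12] → torsion [4, 12]

Answer: M ≅ ℤ/4 ⊕ ℤ/12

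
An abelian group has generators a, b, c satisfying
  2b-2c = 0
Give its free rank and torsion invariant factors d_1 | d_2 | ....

Answer: M ≅ ℤ^2 ⊕ ℤ/2

Derivation:
rank_ℚ(R)=1; free=3−1=2
SNF(R) diag = [2] → torsion [2]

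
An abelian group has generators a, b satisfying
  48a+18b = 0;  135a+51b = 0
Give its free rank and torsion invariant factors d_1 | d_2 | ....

Answer: M ≅ ℤ/3 ⊕ ℤ/6

Derivation:
rank_ℚ(R)=2; free=2−2=0
SNF(R) diag = [3, 6] → torsion [3, 6]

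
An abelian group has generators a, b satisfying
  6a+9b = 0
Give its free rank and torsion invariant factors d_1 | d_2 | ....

rank_ℚ(R)=1; free=2−1=1
SNF(R) diag = [3] → torsion [3]

Answer: M ≅ ℤ^1 ⊕ ℤ/3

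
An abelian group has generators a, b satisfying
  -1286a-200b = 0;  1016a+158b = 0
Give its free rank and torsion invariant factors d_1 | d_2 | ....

Answer: M ≅ ℤ/2 ⊕ ℤ/6

Derivation:
rank_ℚ(R)=2; free=2−2=0
SNF(R) diag = [2, 6] → torsion [2, 6]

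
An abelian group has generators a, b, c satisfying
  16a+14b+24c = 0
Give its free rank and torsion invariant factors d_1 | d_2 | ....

rank_ℚ(R)=1; free=3−1=2
SNF(R) diag = [2] → torsion [2]

Answer: M ≅ ℤ^2 ⊕ ℤ/2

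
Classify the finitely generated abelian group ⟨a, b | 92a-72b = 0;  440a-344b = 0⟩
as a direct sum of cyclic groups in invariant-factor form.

rank_ℚ(R)=2; free=2−2=0
SNF(R) diag = [4, 8] → torsion [4, 8]

Answer: M ≅ ℤ/4 ⊕ ℤ/8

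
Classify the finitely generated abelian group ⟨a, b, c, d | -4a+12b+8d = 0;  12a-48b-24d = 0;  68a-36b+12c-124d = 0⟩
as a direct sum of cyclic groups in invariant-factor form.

rank_ℚ(R)=3; free=4−3=1
SNF(R) diag = [4, 12, 12] → torsion [4, 12, 12]

Answer: M ≅ ℤ^1 ⊕ ℤ/4 ⊕ ℤ/12 ⊕ ℤ/12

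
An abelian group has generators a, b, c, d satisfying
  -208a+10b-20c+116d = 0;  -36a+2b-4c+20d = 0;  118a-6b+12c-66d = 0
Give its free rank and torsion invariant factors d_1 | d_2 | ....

Answer: M ≅ ℤ^1 ⊕ ℤ/2 ⊕ ℤ/2 ⊕ ℤ/4

Derivation:
rank_ℚ(R)=3; free=4−3=1
SNF(R) diag = [2, 2, 4] → torsion [2, 2, 4]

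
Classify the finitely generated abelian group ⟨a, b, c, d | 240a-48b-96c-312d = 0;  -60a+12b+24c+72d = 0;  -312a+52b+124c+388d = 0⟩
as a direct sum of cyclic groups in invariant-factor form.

rank_ℚ(R)=3; free=4−3=1
SNF(R) diag = [4, 12, 24] → torsion [4, 12, 24]

Answer: M ≅ ℤ^1 ⊕ ℤ/4 ⊕ ℤ/12 ⊕ ℤ/24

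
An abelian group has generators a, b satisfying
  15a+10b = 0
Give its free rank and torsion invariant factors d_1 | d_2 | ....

Answer: M ≅ ℤ^1 ⊕ ℤ/5

Derivation:
rank_ℚ(R)=1; free=2−1=1
SNF(R) diag = [5] → torsion [5]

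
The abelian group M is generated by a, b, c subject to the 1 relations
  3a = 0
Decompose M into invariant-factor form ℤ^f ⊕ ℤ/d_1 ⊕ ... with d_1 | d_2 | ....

Answer: M ≅ ℤ^2 ⊕ ℤ/3

Derivation:
rank_ℚ(R)=1; free=3−1=2
SNF(R) diag = [3] → torsion [3]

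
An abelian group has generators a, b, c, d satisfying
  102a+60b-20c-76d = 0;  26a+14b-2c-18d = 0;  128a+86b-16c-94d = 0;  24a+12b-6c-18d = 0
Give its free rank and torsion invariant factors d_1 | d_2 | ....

rank_ℚ(R)=4; free=4−4=0
SNF(R) diag = [2, 2, 6, 6] → torsion [2, 2, 6, 6]

Answer: M ≅ ℤ/2 ⊕ ℤ/2 ⊕ ℤ/6 ⊕ ℤ/6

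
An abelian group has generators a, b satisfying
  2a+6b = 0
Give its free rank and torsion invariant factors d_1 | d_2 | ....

rank_ℚ(R)=1; free=2−1=1
SNF(R) diag = [2] → torsion [2]

Answer: M ≅ ℤ^1 ⊕ ℤ/2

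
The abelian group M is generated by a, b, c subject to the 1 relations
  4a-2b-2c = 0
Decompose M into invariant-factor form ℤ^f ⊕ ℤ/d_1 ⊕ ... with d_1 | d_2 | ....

rank_ℚ(R)=1; free=3−1=2
SNF(R) diag = [2] → torsion [2]

Answer: M ≅ ℤ^2 ⊕ ℤ/2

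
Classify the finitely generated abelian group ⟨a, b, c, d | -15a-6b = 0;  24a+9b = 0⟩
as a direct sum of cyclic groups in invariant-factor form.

Answer: M ≅ ℤ^2 ⊕ ℤ/3 ⊕ ℤ/3

Derivation:
rank_ℚ(R)=2; free=4−2=2
SNF(R) diag = [3, 3] → torsion [3, 3]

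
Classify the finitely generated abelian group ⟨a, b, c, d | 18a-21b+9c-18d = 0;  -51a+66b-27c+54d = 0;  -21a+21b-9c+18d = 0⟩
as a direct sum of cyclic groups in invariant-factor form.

Answer: M ≅ ℤ^1 ⊕ ℤ/3 ⊕ ℤ/3 ⊕ ℤ/9

Derivation:
rank_ℚ(R)=3; free=4−3=1
SNF(R) diag = [3, 3, 9] → torsion [3, 3, 9]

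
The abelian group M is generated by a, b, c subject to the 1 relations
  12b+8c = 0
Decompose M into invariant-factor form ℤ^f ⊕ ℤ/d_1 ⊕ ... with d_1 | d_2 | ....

Answer: M ≅ ℤ^2 ⊕ ℤ/4

Derivation:
rank_ℚ(R)=1; free=3−1=2
SNF(R) diag = [4] → torsion [4]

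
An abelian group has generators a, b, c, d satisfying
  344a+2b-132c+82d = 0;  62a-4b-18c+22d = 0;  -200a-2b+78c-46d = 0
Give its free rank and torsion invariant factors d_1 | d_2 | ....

Answer: M ≅ ℤ^1 ⊕ ℤ/2 ⊕ ℤ/6 ⊕ ℤ/18

Derivation:
rank_ℚ(R)=3; free=4−3=1
SNF(R) diag = [2, 6, 18] → torsion [2, 6, 18]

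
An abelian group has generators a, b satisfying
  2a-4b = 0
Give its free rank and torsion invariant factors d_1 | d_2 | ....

Answer: M ≅ ℤ^1 ⊕ ℤ/2

Derivation:
rank_ℚ(R)=1; free=2−1=1
SNF(R) diag = [2] → torsion [2]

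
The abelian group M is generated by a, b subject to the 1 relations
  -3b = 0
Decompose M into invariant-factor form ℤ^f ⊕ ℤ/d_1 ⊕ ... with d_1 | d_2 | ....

Answer: M ≅ ℤ^1 ⊕ ℤ/3

Derivation:
rank_ℚ(R)=1; free=2−1=1
SNF(R) diag = [3] → torsion [3]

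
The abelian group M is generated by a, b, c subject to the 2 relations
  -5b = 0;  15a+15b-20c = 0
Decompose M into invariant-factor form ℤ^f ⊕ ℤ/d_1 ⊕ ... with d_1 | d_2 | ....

Answer: M ≅ ℤ^1 ⊕ ℤ/5 ⊕ ℤ/5

Derivation:
rank_ℚ(R)=2; free=3−2=1
SNF(R) diag = [5, 5] → torsion [5, 5]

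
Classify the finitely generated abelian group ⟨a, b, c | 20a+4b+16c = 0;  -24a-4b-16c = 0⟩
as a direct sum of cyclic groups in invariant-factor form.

rank_ℚ(R)=2; free=3−2=1
SNF(R) diag = [4, 4] → torsion [4, 4]

Answer: M ≅ ℤ^1 ⊕ ℤ/4 ⊕ ℤ/4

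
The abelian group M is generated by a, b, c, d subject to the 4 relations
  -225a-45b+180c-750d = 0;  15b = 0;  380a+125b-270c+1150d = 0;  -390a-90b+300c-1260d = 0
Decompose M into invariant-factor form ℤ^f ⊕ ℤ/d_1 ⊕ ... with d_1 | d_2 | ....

Answer: M ≅ ℤ/5 ⊕ ℤ/15 ⊕ ℤ/30 ⊕ ℤ/60

Derivation:
rank_ℚ(R)=4; free=4−4=0
SNF(R) diag = [5, 15, 30, 60] → torsion [5, 15, 30, 60]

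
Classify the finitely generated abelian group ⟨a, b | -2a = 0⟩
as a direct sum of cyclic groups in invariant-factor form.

rank_ℚ(R)=1; free=2−1=1
SNF(R) diag = [2] → torsion [2]

Answer: M ≅ ℤ^1 ⊕ ℤ/2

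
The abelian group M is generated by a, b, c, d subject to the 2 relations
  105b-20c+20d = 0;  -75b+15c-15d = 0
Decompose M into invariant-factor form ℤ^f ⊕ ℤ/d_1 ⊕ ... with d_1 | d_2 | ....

rank_ℚ(R)=2; free=4−2=2
SNF(R) diag = [5, 15] → torsion [5, 15]

Answer: M ≅ ℤ^2 ⊕ ℤ/5 ⊕ ℤ/15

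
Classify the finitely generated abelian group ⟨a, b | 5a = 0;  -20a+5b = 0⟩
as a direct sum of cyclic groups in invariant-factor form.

rank_ℚ(R)=2; free=2−2=0
SNF(R) diag = [5, 5] → torsion [5, 5]

Answer: M ≅ ℤ/5 ⊕ ℤ/5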